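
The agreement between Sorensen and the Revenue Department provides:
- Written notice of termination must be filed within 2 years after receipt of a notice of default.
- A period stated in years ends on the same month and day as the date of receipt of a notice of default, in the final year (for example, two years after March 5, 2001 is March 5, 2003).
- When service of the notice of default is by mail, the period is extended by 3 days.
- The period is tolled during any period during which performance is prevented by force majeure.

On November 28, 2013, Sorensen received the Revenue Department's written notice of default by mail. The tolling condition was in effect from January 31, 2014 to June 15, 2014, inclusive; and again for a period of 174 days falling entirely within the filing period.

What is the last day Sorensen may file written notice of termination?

2 years after November 28, 2013 is November 28, 2015.
Service was by mail, adding 3 days: November 28, 2015 + 3 days = December 1, 2015.
From January 31, 2014 through June 15, 2014 inclusive is 136 days; tolling adds 136 days: December 1, 2015 + 136 days = April 15, 2016.
Tolling adds 174 days: April 15, 2016 + 174 days = October 6, 2016.

October 6, 2016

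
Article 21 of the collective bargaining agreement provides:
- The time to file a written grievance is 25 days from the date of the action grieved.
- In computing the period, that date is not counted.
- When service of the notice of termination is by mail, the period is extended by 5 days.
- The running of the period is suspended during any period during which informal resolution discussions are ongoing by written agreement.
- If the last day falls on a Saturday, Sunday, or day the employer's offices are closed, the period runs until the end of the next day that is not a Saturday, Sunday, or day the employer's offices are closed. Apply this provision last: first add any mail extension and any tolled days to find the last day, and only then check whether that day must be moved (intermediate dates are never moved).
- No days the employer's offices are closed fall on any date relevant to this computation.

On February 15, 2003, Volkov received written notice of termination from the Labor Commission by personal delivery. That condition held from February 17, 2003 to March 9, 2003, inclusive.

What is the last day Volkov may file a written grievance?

April 2, 2003

25 days after February 15, 2003 is March 12, 2003.
Service was not by mail, so no mail extension applies.
From February 17, 2003 through March 9, 2003 inclusive is 21 days; tolling adds 21 days: March 12, 2003 + 21 days = April 2, 2003.
April 2, 2003 is a Wednesday and not a day the employer's offices are closed, so no extension applies.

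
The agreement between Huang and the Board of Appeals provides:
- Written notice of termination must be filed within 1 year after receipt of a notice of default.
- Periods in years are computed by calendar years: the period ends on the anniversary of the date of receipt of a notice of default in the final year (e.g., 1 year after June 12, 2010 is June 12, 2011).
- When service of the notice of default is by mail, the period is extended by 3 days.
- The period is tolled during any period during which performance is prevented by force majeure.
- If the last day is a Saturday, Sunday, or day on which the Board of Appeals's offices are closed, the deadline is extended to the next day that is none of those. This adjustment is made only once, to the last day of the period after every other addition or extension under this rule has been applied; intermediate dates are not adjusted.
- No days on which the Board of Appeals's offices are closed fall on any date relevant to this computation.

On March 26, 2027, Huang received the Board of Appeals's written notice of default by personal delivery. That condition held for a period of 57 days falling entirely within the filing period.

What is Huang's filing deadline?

1 year after March 26, 2027 is March 26, 2028.
Service was not by mail, so no mail extension applies.
Tolling adds 57 days: March 26, 2028 + 57 days = May 22, 2028.
May 22, 2028 is a Monday and not a day on which the Board of Appeals's offices are closed, so no extension applies.

May 22, 2028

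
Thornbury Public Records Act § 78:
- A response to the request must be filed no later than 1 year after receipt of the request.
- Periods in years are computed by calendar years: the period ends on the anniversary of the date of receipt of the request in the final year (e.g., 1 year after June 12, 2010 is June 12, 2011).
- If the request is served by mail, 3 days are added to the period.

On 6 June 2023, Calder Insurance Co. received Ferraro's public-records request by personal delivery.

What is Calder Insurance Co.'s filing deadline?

1 year after 6 June 2023 is June 6, 2024.
Service was not by mail, so no mail extension applies.

June 6, 2024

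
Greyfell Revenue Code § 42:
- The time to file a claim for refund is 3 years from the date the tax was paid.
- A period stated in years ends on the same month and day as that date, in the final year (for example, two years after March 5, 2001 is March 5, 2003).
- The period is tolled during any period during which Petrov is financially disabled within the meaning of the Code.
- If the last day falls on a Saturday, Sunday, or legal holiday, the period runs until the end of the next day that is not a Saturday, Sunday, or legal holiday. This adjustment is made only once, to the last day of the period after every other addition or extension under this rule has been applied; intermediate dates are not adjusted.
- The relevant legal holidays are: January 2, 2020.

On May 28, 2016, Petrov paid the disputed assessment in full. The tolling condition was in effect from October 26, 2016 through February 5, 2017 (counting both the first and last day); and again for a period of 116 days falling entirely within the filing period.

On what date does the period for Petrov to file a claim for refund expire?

January 3, 2020

3 years after May 28, 2016 is May 28, 2019.
From October 26, 2016 through February 5, 2017 inclusive is 103 days; tolling adds 103 days: May 28, 2019 + 103 days = September 8, 2019.
Tolling adds 116 days: September 8, 2019 + 116 days = January 2, 2020.
January 2, 2020 is a listed holiday. The next qualifying day is January 3, 2020.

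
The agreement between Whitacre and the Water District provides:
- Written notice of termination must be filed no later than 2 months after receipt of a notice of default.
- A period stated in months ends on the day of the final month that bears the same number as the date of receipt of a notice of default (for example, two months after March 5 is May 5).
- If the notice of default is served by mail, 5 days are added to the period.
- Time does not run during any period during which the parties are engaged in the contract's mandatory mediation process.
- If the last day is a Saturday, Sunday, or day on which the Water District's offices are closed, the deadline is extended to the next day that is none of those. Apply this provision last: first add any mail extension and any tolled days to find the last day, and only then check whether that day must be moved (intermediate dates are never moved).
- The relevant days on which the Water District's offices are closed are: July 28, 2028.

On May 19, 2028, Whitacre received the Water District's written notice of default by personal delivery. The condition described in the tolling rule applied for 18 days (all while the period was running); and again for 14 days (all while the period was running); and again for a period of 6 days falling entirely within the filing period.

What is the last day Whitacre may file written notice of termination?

August 28, 2028

2 months after May 19, 2028 is July 19, 2028.
Service was not by mail, so no mail extension applies.
Tolling adds 18 days: July 19, 2028 + 18 days = August 6, 2028.
Tolling adds 14 days: August 6, 2028 + 14 days = August 20, 2028.
Tolling adds 6 days: August 20, 2028 + 6 days = August 26, 2028.
August 26, 2028 is Saturday; August 27, 2028 is Sunday. The next qualifying day is August 28, 2028.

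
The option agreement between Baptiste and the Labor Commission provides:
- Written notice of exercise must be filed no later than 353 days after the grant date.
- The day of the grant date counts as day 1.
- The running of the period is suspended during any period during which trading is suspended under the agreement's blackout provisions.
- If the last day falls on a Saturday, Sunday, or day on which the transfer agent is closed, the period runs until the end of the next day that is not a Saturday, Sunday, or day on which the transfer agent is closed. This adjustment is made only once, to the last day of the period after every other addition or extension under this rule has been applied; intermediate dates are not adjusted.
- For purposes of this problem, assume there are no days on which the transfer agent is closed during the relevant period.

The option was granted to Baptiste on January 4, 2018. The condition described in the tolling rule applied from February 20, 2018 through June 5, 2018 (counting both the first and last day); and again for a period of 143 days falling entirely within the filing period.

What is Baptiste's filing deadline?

Counting January 4, 2018 as day 1, day 353 is December 22, 2018.
From February 20, 2018 through June 5, 2018 inclusive is 106 days; tolling adds 106 days: December 22, 2018 + 106 days = April 7, 2019.
Tolling adds 143 days: April 7, 2019 + 143 days = August 28, 2019.
August 28, 2019 is a Wednesday and not a day on which the transfer agent is closed, so no extension applies.

August 28, 2019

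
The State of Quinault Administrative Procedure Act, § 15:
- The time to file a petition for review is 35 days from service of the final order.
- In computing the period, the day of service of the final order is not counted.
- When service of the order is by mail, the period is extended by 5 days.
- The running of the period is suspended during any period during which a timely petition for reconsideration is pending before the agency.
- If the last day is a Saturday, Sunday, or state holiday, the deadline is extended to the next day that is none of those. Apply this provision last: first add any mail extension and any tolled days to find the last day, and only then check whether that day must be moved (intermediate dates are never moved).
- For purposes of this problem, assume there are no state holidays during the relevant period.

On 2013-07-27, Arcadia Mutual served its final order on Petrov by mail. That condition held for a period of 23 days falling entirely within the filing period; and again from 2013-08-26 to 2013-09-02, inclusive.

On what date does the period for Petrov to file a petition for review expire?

35 days after 2013-07-27 is August 31, 2013.
Service was by mail, adding 5 days: August 31, 2013 + 5 days = September 5, 2013.
Tolling adds 23 days: September 5, 2013 + 23 days = September 28, 2013.
From August 26, 2013 through September 2, 2013 inclusive is 8 days; tolling adds 8 days: September 28, 2013 + 8 days = October 6, 2013.
October 6, 2013 is Sunday. The next qualifying day is October 7, 2013.

October 7, 2013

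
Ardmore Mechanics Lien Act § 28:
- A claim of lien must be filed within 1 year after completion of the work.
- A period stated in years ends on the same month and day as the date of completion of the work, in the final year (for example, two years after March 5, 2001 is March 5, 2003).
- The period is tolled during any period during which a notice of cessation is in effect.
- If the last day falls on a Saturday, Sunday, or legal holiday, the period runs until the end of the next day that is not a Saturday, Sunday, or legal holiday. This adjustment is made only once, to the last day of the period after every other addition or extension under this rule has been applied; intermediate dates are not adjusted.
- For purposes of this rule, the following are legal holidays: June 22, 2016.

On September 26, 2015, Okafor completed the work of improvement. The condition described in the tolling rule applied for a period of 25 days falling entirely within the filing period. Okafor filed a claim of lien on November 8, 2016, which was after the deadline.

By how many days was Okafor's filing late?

1 year after September 26, 2015 is September 26, 2016.
Tolling adds 25 days: September 26, 2016 + 25 days = October 21, 2016.
October 21, 2016 is a Friday and not a legal holiday, so no extension applies.
The deadline is October 21, 2016; from October 21, 2016 to November 8, 2016 is 18 days.

18 days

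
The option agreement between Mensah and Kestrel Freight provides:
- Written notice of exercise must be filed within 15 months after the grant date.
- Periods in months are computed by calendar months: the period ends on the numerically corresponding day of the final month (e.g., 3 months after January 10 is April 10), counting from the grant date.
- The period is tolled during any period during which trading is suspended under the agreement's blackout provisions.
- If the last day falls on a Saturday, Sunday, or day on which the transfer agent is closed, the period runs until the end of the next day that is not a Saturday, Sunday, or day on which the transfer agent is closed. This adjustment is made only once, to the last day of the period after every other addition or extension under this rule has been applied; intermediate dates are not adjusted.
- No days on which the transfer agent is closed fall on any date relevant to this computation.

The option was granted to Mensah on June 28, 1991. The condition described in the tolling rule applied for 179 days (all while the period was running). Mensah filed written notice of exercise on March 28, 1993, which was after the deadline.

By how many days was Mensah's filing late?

2 days

15 months after June 28, 1991 is September 28, 1992.
Tolling adds 179 days: September 28, 1992 + 179 days = March 26, 1993.
March 26, 1993 is a Friday and not a day on which the transfer agent is closed, so no extension applies.
The deadline is March 26, 1993; from March 26, 1993 to March 28, 1993 is 2 days.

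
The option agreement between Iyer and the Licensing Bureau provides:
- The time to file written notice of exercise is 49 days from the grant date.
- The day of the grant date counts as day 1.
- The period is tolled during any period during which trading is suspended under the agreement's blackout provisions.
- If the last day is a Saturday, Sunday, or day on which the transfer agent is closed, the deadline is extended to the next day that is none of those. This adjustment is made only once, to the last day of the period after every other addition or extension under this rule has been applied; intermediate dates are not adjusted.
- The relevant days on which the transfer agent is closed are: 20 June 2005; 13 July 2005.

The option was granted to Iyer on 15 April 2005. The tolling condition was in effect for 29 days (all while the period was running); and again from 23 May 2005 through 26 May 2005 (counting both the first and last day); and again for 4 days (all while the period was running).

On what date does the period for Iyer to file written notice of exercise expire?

Counting 15 April 2005 as day 1, day 49 is June 2, 2005.
Tolling adds 29 days: June 2, 2005 + 29 days = July 1, 2005.
From May 23, 2005 through May 26, 2005 inclusive is 4 days; tolling adds 4 days: July 1, 2005 + 4 days = July 5, 2005.
Tolling adds 4 days: July 5, 2005 + 4 days = July 9, 2005.
July 9, 2005 is Saturday; July 10, 2005 is Sunday. The next qualifying day is July 11, 2005.

July 11, 2005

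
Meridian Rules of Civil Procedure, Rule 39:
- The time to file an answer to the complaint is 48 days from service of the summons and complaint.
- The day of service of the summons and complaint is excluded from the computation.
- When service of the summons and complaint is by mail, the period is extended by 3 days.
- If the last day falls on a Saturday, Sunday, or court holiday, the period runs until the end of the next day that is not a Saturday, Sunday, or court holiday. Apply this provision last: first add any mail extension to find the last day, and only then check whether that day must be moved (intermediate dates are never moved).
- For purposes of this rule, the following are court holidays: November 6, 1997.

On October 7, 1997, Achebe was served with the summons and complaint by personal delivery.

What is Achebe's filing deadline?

48 days after October 7, 1997 is November 24, 1997.
Service was not by mail, so no mail extension applies.
November 24, 1997 is a Monday and not a court holiday, so no extension applies.

November 24, 1997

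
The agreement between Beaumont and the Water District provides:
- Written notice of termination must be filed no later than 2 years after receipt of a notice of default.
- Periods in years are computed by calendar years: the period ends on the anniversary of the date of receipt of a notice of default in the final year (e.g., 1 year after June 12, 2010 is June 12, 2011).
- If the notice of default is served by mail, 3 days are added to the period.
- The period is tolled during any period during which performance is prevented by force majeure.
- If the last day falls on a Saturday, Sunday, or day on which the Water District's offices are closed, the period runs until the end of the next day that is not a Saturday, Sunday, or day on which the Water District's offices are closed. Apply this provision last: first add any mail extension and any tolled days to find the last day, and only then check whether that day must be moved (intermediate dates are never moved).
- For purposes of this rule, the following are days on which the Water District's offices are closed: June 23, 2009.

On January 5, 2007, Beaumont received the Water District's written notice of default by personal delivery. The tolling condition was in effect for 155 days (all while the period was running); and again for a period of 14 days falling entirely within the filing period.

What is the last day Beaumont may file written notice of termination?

2 years after January 5, 2007 is January 5, 2009.
Service was not by mail, so no mail extension applies.
Tolling adds 155 days: January 5, 2009 + 155 days = June 9, 2009.
Tolling adds 14 days: June 9, 2009 + 14 days = June 23, 2009.
June 23, 2009 is a listed holiday. The next qualifying day is June 24, 2009.

June 24, 2009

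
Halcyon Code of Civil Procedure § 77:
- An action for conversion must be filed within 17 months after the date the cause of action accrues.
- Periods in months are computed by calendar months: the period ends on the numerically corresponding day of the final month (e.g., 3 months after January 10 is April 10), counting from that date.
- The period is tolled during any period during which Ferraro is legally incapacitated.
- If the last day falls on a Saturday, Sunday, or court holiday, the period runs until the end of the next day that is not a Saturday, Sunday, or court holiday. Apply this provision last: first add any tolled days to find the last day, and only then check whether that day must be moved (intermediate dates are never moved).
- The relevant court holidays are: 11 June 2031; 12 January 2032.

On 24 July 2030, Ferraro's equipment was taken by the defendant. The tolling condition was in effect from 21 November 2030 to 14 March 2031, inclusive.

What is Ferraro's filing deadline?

17 months after 24 July 2030 is December 24, 2031.
From November 21, 2030 through March 14, 2031 inclusive is 114 days; tolling adds 114 days: December 24, 2031 + 114 days = April 16, 2032.
April 16, 2032 is a Friday and not a court holiday, so no extension applies.

April 16, 2032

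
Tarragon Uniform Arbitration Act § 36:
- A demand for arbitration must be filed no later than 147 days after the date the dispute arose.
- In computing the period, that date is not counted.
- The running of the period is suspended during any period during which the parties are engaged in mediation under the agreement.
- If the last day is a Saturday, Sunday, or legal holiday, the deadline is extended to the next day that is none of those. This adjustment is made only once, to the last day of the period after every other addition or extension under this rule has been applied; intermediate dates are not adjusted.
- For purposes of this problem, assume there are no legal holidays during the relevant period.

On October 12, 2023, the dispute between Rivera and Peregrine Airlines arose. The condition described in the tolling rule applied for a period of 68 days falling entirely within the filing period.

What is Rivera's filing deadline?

147 days after October 12, 2023 is March 7, 2024.
Tolling adds 68 days: March 7, 2024 + 68 days = May 14, 2024.
May 14, 2024 is a Tuesday and not a legal holiday, so no extension applies.

May 14, 2024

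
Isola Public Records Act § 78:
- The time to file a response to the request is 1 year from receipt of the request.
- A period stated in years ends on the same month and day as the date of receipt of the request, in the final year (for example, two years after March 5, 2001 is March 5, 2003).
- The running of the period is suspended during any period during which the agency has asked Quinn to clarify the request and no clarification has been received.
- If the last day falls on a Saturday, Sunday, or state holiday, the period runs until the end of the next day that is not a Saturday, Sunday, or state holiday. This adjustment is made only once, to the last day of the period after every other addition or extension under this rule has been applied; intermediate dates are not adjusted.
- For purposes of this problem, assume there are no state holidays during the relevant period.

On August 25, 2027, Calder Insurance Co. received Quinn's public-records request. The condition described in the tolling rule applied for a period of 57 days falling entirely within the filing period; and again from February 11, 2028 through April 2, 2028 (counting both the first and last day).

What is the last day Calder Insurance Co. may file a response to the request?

December 12, 2028

1 year after August 25, 2027 is August 25, 2028.
Tolling adds 57 days: August 25, 2028 + 57 days = October 21, 2028.
From February 11, 2028 through April 2, 2028 inclusive is 52 days; tolling adds 52 days: October 21, 2028 + 52 days = December 12, 2028.
December 12, 2028 is a Tuesday and not a state holiday, so no extension applies.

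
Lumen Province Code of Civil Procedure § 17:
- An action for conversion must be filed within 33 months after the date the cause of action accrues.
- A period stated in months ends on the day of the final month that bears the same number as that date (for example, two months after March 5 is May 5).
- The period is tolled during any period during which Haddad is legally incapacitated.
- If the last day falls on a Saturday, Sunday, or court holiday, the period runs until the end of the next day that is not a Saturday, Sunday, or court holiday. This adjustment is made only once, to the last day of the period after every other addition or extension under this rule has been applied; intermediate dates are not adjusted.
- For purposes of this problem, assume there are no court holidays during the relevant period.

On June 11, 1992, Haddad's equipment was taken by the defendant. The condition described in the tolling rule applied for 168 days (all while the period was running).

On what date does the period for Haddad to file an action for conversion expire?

33 months after June 11, 1992 is March 11, 1995.
Tolling adds 168 days: March 11, 1995 + 168 days = August 26, 1995.
August 26, 1995 is Saturday; August 27, 1995 is Sunday. The next qualifying day is August 28, 1995.

August 28, 1995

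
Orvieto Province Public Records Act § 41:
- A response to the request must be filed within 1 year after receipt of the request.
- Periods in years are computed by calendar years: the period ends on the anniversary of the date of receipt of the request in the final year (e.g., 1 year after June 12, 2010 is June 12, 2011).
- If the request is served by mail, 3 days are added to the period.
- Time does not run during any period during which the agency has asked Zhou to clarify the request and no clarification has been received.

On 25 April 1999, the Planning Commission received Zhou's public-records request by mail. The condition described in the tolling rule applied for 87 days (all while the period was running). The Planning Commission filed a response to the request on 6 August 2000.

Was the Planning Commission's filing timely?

1 year after 25 April 1999 is April 25, 2000.
Service was by mail, adding 3 days: April 25, 2000 + 3 days = April 28, 2000.
Tolling adds 87 days: April 28, 2000 + 87 days = July 24, 2000.
The deadline is July 24, 2000; the filing on August 6, 2000 is after that date.

No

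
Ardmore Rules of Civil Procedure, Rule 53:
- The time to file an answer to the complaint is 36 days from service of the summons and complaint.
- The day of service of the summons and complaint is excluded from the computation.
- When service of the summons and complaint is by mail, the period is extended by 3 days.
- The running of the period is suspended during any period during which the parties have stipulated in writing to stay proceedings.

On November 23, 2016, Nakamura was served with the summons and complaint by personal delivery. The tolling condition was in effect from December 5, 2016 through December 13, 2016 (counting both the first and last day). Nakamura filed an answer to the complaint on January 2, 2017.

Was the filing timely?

Yes

36 days after November 23, 2016 is December 29, 2016.
Service was not by mail, so no mail extension applies.
From December 5, 2016 through December 13, 2016 inclusive is 9 days; tolling adds 9 days: December 29, 2016 + 9 days = January 7, 2017.
The deadline is January 7, 2017; the filing on January 2, 2017 is on or before that date.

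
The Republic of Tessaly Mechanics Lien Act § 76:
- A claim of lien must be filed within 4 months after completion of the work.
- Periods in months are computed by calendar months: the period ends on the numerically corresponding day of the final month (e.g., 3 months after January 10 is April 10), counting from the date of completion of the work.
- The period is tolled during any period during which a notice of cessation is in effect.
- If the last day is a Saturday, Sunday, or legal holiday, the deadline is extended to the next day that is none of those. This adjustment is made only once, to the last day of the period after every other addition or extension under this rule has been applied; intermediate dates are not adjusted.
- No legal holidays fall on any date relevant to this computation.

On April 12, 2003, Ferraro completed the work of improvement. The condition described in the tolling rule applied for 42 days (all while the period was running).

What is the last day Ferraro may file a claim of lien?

September 23, 2003

4 months after April 12, 2003 is August 12, 2003.
Tolling adds 42 days: August 12, 2003 + 42 days = September 23, 2003.
September 23, 2003 is a Tuesday and not a legal holiday, so no extension applies.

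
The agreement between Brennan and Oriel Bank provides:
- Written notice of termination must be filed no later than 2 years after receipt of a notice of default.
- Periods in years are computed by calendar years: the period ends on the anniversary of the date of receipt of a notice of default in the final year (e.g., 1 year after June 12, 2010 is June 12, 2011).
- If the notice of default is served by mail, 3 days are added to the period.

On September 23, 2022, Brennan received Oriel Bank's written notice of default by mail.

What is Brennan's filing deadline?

September 26, 2024

2 years after September 23, 2022 is September 23, 2024.
Service was by mail, adding 3 days: September 23, 2024 + 3 days = September 26, 2024.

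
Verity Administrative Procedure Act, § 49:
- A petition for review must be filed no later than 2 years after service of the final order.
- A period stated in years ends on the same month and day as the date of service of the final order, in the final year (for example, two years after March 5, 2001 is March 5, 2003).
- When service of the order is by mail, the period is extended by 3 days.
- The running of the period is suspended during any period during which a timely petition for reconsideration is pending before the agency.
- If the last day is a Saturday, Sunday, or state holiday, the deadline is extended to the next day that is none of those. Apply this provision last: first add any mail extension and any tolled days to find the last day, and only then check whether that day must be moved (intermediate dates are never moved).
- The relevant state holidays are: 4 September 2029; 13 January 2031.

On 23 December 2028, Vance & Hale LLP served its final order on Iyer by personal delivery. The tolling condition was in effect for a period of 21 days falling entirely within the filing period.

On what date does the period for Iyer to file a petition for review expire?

2 years after 23 December 2028 is December 23, 2030.
Service was not by mail, so no mail extension applies.
Tolling adds 21 days: December 23, 2030 + 21 days = January 13, 2031.
January 13, 2031 is a listed holiday. The next qualifying day is January 14, 2031.

January 14, 2031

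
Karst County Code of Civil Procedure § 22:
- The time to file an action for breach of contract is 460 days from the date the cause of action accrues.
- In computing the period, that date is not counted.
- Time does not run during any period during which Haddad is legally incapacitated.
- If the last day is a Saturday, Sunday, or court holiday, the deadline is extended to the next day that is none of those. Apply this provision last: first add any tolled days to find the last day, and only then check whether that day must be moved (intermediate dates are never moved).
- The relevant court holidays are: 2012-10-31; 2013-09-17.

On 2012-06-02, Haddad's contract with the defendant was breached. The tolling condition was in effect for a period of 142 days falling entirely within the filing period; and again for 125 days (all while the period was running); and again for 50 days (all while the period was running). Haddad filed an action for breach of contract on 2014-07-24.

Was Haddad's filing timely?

460 days after 2012-06-02 is September 5, 2013.
Tolling adds 142 days: September 5, 2013 + 142 days = January 25, 2014.
Tolling adds 125 days: January 25, 2014 + 125 days = May 30, 2014.
Tolling adds 50 days: May 30, 2014 + 50 days = July 19, 2014.
July 19, 2014 is Saturday; July 20, 2014 is Sunday. The next qualifying day is July 21, 2014.
The deadline is July 21, 2014; the filing on July 24, 2014 is after that date.

No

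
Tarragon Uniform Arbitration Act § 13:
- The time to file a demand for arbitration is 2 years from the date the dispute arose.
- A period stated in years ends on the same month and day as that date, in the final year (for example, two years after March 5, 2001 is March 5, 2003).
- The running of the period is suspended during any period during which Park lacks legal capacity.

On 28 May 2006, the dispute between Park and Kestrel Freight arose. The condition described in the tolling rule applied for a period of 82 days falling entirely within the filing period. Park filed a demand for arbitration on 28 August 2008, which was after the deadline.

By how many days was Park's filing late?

2 years after 28 May 2006 is May 28, 2008.
Tolling adds 82 days: May 28, 2008 + 82 days = August 18, 2008.
The deadline is August 18, 2008; from August 18, 2008 to August 28, 2008 is 10 days.

10 days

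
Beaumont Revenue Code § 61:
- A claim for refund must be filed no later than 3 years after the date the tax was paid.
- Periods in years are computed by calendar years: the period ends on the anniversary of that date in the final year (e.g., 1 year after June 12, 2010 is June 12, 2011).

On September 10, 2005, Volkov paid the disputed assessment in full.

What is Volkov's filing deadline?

3 years after September 10, 2005 is September 10, 2008.

September 10, 2008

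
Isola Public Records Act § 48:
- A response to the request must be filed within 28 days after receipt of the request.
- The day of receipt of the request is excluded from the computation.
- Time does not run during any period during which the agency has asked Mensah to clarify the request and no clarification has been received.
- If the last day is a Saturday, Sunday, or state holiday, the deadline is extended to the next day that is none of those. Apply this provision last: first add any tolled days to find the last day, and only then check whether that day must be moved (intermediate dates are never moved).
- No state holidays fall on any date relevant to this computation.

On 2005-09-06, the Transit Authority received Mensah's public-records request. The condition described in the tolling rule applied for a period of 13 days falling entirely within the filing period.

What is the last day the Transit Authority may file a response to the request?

28 days after 2005-09-06 is October 4, 2005.
Tolling adds 13 days: October 4, 2005 + 13 days = October 17, 2005.
October 17, 2005 is a Monday and not a state holiday, so no extension applies.

October 17, 2005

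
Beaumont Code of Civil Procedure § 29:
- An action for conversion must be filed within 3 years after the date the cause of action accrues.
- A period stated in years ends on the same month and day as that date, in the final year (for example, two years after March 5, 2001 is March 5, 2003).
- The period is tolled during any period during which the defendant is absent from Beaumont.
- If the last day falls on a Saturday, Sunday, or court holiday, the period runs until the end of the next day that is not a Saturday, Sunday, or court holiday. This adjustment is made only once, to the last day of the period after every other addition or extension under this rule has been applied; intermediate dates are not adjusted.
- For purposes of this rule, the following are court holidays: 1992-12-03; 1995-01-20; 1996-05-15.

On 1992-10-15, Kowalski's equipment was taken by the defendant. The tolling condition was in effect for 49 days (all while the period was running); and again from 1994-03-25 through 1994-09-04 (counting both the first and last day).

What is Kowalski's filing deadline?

3 years after 1992-10-15 is October 15, 1995.
Tolling adds 49 days: October 15, 1995 + 49 days = December 3, 1995.
From March 25, 1994 through September 4, 1994 inclusive is 164 days; tolling adds 164 days: December 3, 1995 + 164 days = May 15, 1996.
May 15, 1996 is a listed holiday. The next qualifying day is May 16, 1996.

May 16, 1996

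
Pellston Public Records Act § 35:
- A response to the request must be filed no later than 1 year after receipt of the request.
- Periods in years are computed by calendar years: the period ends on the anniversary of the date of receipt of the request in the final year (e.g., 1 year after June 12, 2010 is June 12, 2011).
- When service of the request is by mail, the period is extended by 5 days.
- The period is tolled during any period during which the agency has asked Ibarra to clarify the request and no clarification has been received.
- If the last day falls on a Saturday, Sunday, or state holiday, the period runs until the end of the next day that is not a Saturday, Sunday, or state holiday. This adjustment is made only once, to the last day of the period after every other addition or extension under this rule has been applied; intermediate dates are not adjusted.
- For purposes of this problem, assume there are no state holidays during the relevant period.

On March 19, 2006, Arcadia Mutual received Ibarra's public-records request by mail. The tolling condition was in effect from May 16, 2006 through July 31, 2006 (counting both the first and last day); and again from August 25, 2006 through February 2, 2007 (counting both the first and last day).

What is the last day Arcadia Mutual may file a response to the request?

1 year after March 19, 2006 is March 19, 2007.
Service was by mail, adding 5 days: March 19, 2007 + 5 days = March 24, 2007.
From May 16, 2006 through July 31, 2006 inclusive is 77 days; tolling adds 77 days: March 24, 2007 + 77 days = June 9, 2007.
From August 25, 2006 through February 2, 2007 inclusive is 162 days; tolling adds 162 days: June 9, 2007 + 162 days = November 18, 2007.
November 18, 2007 is Sunday. The next qualifying day is November 19, 2007.

November 19, 2007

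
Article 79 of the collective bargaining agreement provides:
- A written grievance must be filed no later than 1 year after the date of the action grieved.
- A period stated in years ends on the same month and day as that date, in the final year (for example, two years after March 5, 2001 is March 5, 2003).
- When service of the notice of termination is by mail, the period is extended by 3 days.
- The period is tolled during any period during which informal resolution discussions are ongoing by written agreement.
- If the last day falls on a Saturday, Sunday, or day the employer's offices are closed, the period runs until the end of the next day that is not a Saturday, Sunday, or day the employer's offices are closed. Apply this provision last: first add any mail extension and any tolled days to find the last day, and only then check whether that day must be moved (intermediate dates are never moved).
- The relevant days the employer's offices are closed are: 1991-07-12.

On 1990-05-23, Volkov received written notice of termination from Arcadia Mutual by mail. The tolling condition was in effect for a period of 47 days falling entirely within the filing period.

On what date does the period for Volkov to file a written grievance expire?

July 15, 1991

1 year after 1990-05-23 is May 23, 1991.
Service was by mail, adding 3 days: May 23, 1991 + 3 days = May 26, 1991.
Tolling adds 47 days: May 26, 1991 + 47 days = July 12, 1991.
July 12, 1991 is a listed holiday; July 13, 1991 is Saturday; July 14, 1991 is Sunday. The next qualifying day is July 15, 1991.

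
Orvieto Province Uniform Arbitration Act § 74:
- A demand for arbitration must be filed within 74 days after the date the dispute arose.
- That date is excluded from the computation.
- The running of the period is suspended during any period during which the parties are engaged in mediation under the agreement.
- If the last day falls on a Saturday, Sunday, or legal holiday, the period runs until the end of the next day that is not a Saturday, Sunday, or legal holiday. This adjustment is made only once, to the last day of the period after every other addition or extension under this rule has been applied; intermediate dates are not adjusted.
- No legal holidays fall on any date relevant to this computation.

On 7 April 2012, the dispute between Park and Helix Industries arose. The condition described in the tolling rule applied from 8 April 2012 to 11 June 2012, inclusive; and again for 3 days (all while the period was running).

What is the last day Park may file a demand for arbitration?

74 days after 7 April 2012 is June 20, 2012.
From April 8, 2012 through June 11, 2012 inclusive is 65 days; tolling adds 65 days: June 20, 2012 + 65 days = August 24, 2012.
Tolling adds 3 days: August 24, 2012 + 3 days = August 27, 2012.
August 27, 2012 is a Monday and not a legal holiday, so no extension applies.

August 27, 2012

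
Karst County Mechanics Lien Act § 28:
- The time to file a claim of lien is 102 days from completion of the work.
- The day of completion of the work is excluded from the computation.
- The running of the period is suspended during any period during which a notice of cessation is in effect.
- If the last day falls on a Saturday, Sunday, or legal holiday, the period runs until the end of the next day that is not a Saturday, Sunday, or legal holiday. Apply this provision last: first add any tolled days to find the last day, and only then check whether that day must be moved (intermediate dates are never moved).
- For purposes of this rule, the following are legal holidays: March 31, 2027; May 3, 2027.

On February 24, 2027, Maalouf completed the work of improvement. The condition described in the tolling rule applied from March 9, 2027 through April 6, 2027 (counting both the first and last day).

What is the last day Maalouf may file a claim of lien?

July 5, 2027

102 days after February 24, 2027 is June 6, 2027.
From March 9, 2027 through April 6, 2027 inclusive is 29 days; tolling adds 29 days: June 6, 2027 + 29 days = July 5, 2027.
July 5, 2027 is a Monday and not a legal holiday, so no extension applies.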